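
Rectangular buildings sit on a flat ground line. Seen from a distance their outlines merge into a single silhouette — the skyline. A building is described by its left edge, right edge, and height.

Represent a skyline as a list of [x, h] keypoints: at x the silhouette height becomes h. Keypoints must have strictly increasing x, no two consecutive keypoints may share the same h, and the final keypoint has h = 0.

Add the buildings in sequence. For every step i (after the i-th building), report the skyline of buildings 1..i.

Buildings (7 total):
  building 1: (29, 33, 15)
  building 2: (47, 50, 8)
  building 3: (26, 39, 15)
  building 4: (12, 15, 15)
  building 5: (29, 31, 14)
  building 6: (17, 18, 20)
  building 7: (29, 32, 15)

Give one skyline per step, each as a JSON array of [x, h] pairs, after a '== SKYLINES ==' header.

== SKYLINES ==
[[29,15],[33,0]]
[[29,15],[33,0],[47,8],[50,0]]
[[26,15],[39,0],[47,8],[50,0]]
[[12,15],[15,0],[26,15],[39,0],[47,8],[50,0]]
[[12,15],[15,0],[26,15],[39,0],[47,8],[50,0]]
[[12,15],[15,0],[17,20],[18,0],[26,15],[39,0],[47,8],[50,0]]
[[12,15],[15,0],[17,20],[18,0],[26,15],[39,0],[47,8],[50,0]]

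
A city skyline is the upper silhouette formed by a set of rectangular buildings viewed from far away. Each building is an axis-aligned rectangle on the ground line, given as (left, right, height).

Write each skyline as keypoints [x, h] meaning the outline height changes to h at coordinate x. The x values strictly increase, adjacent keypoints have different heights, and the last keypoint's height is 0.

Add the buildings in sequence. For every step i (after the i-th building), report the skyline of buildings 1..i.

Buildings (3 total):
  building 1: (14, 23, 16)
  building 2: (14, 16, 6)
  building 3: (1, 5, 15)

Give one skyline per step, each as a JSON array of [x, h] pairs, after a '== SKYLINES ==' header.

== SKYLINES ==
[[14,16],[23,0]]
[[14,16],[23,0]]
[[1,15],[5,0],[14,16],[23,0]]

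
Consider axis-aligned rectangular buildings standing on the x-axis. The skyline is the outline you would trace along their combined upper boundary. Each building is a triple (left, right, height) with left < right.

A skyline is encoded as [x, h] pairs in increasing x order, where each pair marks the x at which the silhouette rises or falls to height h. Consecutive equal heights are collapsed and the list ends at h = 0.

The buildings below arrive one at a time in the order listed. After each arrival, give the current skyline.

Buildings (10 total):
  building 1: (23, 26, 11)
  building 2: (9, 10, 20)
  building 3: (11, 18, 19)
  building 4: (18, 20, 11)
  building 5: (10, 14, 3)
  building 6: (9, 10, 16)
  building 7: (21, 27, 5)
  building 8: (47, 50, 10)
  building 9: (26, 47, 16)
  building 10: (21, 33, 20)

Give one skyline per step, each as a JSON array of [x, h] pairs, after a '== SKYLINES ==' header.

== SKYLINES ==
[[23,11],[26,0]]
[[9,20],[10,0],[23,11],[26,0]]
[[9,20],[10,0],[11,19],[18,0],[23,11],[26,0]]
[[9,20],[10,0],[11,19],[18,11],[20,0],[23,11],[26,0]]
[[9,20],[10,3],[11,19],[18,11],[20,0],[23,11],[26,0]]
[[9,20],[10,3],[11,19],[18,11],[20,0],[23,11],[26,0]]
[[9,20],[10,3],[11,19],[18,11],[20,0],[21,5],[23,11],[26,5],[27,0]]
[[9,20],[10,3],[11,19],[18,11],[20,0],[21,5],[23,11],[26,5],[27,0],[47,10],[50,0]]
[[9,20],[10,3],[11,19],[18,11],[20,0],[21,5],[23,11],[26,16],[47,10],[50,0]]
[[9,20],[10,3],[11,19],[18,11],[20,0],[21,20],[33,16],[47,10],[50,0]]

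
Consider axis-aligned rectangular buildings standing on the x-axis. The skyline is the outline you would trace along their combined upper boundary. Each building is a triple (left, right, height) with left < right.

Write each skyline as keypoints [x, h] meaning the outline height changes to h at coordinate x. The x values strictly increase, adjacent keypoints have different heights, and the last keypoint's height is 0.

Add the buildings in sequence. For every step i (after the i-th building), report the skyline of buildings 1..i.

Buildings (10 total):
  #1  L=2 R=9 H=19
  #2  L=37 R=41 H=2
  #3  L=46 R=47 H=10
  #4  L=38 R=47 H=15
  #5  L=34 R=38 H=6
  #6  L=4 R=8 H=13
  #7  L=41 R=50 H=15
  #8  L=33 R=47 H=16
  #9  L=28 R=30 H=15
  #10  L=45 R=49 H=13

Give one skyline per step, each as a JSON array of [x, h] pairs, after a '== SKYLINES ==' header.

== SKYLINES ==
[[2,19],[9,0]]
[[2,19],[9,0],[37,2],[41,0]]
[[2,19],[9,0],[37,2],[41,0],[46,10],[47,0]]
[[2,19],[9,0],[37,2],[38,15],[47,0]]
[[2,19],[9,0],[34,6],[38,15],[47,0]]
[[2,19],[9,0],[34,6],[38,15],[47,0]]
[[2,19],[9,0],[34,6],[38,15],[50,0]]
[[2,19],[9,0],[33,16],[47,15],[50,0]]
[[2,19],[9,0],[28,15],[30,0],[33,16],[47,15],[50,0]]
[[2,19],[9,0],[28,15],[30,0],[33,16],[47,15],[50,0]]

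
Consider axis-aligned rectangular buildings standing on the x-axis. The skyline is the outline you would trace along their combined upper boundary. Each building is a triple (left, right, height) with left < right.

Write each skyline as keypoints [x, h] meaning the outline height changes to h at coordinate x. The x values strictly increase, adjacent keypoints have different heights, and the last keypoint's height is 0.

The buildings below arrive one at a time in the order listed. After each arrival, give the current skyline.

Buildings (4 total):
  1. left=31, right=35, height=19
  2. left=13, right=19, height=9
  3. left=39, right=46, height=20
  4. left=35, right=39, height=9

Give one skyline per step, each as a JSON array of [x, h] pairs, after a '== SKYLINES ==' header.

== SKYLINES ==
[[31,19],[35,0]]
[[13,9],[19,0],[31,19],[35,0]]
[[13,9],[19,0],[31,19],[35,0],[39,20],[46,0]]
[[13,9],[19,0],[31,19],[35,9],[39,20],[46,0]]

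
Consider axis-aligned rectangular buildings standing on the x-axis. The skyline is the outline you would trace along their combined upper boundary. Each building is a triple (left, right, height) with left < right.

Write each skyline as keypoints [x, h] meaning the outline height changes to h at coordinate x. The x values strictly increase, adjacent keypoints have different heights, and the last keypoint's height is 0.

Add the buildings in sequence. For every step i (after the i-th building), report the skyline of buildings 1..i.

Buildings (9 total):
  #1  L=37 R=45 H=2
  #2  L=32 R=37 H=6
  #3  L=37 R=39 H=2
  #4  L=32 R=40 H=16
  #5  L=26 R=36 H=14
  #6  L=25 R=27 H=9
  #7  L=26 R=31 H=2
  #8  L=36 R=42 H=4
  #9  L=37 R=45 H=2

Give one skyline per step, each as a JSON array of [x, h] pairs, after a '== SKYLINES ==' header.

== SKYLINES ==
[[37,2],[45,0]]
[[32,6],[37,2],[45,0]]
[[32,6],[37,2],[45,0]]
[[32,16],[40,2],[45,0]]
[[26,14],[32,16],[40,2],[45,0]]
[[25,9],[26,14],[32,16],[40,2],[45,0]]
[[25,9],[26,14],[32,16],[40,2],[45,0]]
[[25,9],[26,14],[32,16],[40,4],[42,2],[45,0]]
[[25,9],[26,14],[32,16],[40,4],[42,2],[45,0]]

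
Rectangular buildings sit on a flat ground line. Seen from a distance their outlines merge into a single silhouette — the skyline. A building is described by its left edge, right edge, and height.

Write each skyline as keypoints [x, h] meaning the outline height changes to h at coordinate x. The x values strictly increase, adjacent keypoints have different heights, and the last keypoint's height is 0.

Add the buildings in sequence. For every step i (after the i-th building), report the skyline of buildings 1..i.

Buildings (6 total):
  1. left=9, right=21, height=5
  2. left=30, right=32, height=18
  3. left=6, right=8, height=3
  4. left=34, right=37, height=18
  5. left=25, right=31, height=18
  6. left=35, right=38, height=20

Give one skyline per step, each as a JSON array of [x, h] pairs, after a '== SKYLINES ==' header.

== SKYLINES ==
[[9,5],[21,0]]
[[9,5],[21,0],[30,18],[32,0]]
[[6,3],[8,0],[9,5],[21,0],[30,18],[32,0]]
[[6,3],[8,0],[9,5],[21,0],[30,18],[32,0],[34,18],[37,0]]
[[6,3],[8,0],[9,5],[21,0],[25,18],[32,0],[34,18],[37,0]]
[[6,3],[8,0],[9,5],[21,0],[25,18],[32,0],[34,18],[35,20],[38,0]]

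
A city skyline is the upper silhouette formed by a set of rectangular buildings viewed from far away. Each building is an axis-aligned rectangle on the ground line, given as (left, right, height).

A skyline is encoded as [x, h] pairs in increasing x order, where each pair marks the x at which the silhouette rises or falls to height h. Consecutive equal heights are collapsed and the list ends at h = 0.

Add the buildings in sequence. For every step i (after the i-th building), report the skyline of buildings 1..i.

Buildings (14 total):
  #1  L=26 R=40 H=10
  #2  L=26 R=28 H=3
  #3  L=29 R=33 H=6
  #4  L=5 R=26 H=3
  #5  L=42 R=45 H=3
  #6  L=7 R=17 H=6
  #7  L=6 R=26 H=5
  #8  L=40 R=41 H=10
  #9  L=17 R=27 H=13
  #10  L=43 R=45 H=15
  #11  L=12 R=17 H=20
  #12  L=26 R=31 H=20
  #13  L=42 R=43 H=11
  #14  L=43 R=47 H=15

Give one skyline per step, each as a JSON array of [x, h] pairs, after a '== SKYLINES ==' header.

== SKYLINES ==
[[26,10],[40,0]]
[[26,10],[40,0]]
[[26,10],[40,0]]
[[5,3],[26,10],[40,0]]
[[5,3],[26,10],[40,0],[42,3],[45,0]]
[[5,3],[7,6],[17,3],[26,10],[40,0],[42,3],[45,0]]
[[5,3],[6,5],[7,6],[17,5],[26,10],[40,0],[42,3],[45,0]]
[[5,3],[6,5],[7,6],[17,5],[26,10],[41,0],[42,3],[45,0]]
[[5,3],[6,5],[7,6],[17,13],[27,10],[41,0],[42,3],[45,0]]
[[5,3],[6,5],[7,6],[17,13],[27,10],[41,0],[42,3],[43,15],[45,0]]
[[5,3],[6,5],[7,6],[12,20],[17,13],[27,10],[41,0],[42,3],[43,15],[45,0]]
[[5,3],[6,5],[7,6],[12,20],[17,13],[26,20],[31,10],[41,0],[42,3],[43,15],[45,0]]
[[5,3],[6,5],[7,6],[12,20],[17,13],[26,20],[31,10],[41,0],[42,11],[43,15],[45,0]]
[[5,3],[6,5],[7,6],[12,20],[17,13],[26,20],[31,10],[41,0],[42,11],[43,15],[47,0]]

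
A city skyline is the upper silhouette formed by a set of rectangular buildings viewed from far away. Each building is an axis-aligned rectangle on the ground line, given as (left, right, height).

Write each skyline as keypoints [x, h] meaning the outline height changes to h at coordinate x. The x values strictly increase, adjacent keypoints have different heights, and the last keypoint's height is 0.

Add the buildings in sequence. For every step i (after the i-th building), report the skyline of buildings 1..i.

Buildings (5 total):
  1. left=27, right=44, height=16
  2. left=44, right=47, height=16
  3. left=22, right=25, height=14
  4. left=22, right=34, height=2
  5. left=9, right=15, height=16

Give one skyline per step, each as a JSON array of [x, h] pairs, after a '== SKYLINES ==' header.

== SKYLINES ==
[[27,16],[44,0]]
[[27,16],[47,0]]
[[22,14],[25,0],[27,16],[47,0]]
[[22,14],[25,2],[27,16],[47,0]]
[[9,16],[15,0],[22,14],[25,2],[27,16],[47,0]]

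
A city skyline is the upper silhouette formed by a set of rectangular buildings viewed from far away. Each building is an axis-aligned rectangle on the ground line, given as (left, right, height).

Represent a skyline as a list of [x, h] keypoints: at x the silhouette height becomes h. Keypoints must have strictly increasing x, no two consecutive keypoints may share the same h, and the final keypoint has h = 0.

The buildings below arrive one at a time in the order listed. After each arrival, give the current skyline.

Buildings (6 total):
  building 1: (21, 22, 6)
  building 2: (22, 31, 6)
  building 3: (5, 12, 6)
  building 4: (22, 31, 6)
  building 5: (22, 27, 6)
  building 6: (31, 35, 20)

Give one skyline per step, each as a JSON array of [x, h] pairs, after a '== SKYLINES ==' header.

== SKYLINES ==
[[21,6],[22,0]]
[[21,6],[31,0]]
[[5,6],[12,0],[21,6],[31,0]]
[[5,6],[12,0],[21,6],[31,0]]
[[5,6],[12,0],[21,6],[31,0]]
[[5,6],[12,0],[21,6],[31,20],[35,0]]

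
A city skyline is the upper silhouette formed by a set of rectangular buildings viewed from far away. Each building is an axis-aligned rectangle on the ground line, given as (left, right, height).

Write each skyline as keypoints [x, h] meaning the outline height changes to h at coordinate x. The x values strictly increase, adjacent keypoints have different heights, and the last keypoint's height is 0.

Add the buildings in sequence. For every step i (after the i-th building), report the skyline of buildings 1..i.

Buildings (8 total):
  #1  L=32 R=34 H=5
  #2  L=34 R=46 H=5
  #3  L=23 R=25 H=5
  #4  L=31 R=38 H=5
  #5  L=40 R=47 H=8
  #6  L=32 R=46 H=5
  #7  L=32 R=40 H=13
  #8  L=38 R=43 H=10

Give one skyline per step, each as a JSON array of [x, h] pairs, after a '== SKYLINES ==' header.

== SKYLINES ==
[[32,5],[34,0]]
[[32,5],[46,0]]
[[23,5],[25,0],[32,5],[46,0]]
[[23,5],[25,0],[31,5],[46,0]]
[[23,5],[25,0],[31,5],[40,8],[47,0]]
[[23,5],[25,0],[31,5],[40,8],[47,0]]
[[23,5],[25,0],[31,5],[32,13],[40,8],[47,0]]
[[23,5],[25,0],[31,5],[32,13],[40,10],[43,8],[47,0]]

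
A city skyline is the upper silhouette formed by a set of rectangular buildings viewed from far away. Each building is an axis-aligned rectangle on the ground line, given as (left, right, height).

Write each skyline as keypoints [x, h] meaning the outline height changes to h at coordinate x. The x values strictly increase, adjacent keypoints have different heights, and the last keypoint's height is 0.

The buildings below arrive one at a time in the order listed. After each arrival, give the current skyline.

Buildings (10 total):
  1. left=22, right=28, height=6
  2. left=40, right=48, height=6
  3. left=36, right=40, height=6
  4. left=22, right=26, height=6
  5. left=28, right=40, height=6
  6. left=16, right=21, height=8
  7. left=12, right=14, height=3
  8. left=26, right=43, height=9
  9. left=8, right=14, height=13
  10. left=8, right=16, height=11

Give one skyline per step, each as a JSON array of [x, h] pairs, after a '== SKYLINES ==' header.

== SKYLINES ==
[[22,6],[28,0]]
[[22,6],[28,0],[40,6],[48,0]]
[[22,6],[28,0],[36,6],[48,0]]
[[22,6],[28,0],[36,6],[48,0]]
[[22,6],[48,0]]
[[16,8],[21,0],[22,6],[48,0]]
[[12,3],[14,0],[16,8],[21,0],[22,6],[48,0]]
[[12,3],[14,0],[16,8],[21,0],[22,6],[26,9],[43,6],[48,0]]
[[8,13],[14,0],[16,8],[21,0],[22,6],[26,9],[43,6],[48,0]]
[[8,13],[14,11],[16,8],[21,0],[22,6],[26,9],[43,6],[48,0]]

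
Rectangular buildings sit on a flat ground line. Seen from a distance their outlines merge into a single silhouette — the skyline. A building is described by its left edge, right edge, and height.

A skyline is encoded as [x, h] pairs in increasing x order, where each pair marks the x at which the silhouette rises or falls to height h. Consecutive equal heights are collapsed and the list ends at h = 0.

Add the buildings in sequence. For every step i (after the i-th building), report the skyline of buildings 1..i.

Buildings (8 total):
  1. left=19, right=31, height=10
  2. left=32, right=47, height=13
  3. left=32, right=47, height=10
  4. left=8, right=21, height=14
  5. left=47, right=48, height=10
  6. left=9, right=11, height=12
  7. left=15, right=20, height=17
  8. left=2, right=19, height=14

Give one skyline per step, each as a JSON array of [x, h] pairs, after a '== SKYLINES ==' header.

== SKYLINES ==
[[19,10],[31,0]]
[[19,10],[31,0],[32,13],[47,0]]
[[19,10],[31,0],[32,13],[47,0]]
[[8,14],[21,10],[31,0],[32,13],[47,0]]
[[8,14],[21,10],[31,0],[32,13],[47,10],[48,0]]
[[8,14],[21,10],[31,0],[32,13],[47,10],[48,0]]
[[8,14],[15,17],[20,14],[21,10],[31,0],[32,13],[47,10],[48,0]]
[[2,14],[15,17],[20,14],[21,10],[31,0],[32,13],[47,10],[48,0]]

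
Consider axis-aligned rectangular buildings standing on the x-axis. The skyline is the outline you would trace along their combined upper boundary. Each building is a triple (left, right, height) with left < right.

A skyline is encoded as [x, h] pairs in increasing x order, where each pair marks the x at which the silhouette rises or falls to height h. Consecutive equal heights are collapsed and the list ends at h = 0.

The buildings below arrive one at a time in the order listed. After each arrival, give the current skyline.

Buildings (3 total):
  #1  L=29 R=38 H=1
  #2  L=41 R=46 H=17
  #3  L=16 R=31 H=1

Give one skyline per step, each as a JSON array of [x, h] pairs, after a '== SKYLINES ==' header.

== SKYLINES ==
[[29,1],[38,0]]
[[29,1],[38,0],[41,17],[46,0]]
[[16,1],[38,0],[41,17],[46,0]]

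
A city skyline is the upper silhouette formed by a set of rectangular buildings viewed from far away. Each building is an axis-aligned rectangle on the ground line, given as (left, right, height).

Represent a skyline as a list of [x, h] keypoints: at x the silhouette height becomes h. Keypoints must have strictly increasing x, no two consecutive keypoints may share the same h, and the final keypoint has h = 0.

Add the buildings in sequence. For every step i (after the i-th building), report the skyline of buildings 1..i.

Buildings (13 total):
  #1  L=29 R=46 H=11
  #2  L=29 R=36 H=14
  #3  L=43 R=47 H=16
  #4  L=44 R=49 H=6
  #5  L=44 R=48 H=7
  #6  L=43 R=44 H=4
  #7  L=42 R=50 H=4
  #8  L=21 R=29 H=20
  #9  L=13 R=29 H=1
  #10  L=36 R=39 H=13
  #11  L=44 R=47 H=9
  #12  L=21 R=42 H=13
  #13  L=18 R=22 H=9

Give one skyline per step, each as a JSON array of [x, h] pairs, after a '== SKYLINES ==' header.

== SKYLINES ==
[[29,11],[46,0]]
[[29,14],[36,11],[46,0]]
[[29,14],[36,11],[43,16],[47,0]]
[[29,14],[36,11],[43,16],[47,6],[49,0]]
[[29,14],[36,11],[43,16],[47,7],[48,6],[49,0]]
[[29,14],[36,11],[43,16],[47,7],[48,6],[49,0]]
[[29,14],[36,11],[43,16],[47,7],[48,6],[49,4],[50,0]]
[[21,20],[29,14],[36,11],[43,16],[47,7],[48,6],[49,4],[50,0]]
[[13,1],[21,20],[29,14],[36,11],[43,16],[47,7],[48,6],[49,4],[50,0]]
[[13,1],[21,20],[29,14],[36,13],[39,11],[43,16],[47,7],[48,6],[49,4],[50,0]]
[[13,1],[21,20],[29,14],[36,13],[39,11],[43,16],[47,7],[48,6],[49,4],[50,0]]
[[13,1],[21,20],[29,14],[36,13],[42,11],[43,16],[47,7],[48,6],[49,4],[50,0]]
[[13,1],[18,9],[21,20],[29,14],[36,13],[42,11],[43,16],[47,7],[48,6],[49,4],[50,0]]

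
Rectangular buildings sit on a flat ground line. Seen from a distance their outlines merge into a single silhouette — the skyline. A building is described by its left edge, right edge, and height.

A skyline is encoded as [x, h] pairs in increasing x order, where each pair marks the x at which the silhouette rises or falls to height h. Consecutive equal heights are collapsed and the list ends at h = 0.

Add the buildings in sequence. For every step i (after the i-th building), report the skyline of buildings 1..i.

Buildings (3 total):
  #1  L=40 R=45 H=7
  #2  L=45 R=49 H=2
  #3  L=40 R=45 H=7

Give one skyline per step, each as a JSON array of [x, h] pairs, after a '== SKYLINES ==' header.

== SKYLINES ==
[[40,7],[45,0]]
[[40,7],[45,2],[49,0]]
[[40,7],[45,2],[49,0]]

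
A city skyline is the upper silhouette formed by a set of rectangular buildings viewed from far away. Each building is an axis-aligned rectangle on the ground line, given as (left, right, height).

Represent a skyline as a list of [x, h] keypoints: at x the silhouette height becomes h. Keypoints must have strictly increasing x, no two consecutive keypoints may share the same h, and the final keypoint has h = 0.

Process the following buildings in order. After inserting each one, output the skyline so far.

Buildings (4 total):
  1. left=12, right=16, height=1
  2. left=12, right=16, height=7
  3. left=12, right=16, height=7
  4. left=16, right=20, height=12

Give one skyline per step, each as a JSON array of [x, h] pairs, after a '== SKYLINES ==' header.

== SKYLINES ==
[[12,1],[16,0]]
[[12,7],[16,0]]
[[12,7],[16,0]]
[[12,7],[16,12],[20,0]]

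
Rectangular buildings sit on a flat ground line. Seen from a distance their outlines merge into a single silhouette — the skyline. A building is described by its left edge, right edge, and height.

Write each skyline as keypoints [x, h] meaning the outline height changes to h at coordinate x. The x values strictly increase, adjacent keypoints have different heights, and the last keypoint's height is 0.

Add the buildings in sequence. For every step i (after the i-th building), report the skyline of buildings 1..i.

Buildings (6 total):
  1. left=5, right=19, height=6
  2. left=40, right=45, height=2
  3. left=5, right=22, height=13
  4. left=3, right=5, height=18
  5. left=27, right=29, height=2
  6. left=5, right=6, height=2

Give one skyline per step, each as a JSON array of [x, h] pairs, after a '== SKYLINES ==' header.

== SKYLINES ==
[[5,6],[19,0]]
[[5,6],[19,0],[40,2],[45,0]]
[[5,13],[22,0],[40,2],[45,0]]
[[3,18],[5,13],[22,0],[40,2],[45,0]]
[[3,18],[5,13],[22,0],[27,2],[29,0],[40,2],[45,0]]
[[3,18],[5,13],[22,0],[27,2],[29,0],[40,2],[45,0]]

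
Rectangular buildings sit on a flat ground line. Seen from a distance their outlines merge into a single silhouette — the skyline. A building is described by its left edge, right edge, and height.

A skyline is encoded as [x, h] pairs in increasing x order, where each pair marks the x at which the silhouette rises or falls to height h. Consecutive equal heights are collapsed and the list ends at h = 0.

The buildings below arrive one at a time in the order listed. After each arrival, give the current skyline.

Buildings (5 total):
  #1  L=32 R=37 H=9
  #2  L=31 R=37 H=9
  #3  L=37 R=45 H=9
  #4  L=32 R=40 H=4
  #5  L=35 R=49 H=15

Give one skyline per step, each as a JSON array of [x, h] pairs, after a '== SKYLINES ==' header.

== SKYLINES ==
[[32,9],[37,0]]
[[31,9],[37,0]]
[[31,9],[45,0]]
[[31,9],[45,0]]
[[31,9],[35,15],[49,0]]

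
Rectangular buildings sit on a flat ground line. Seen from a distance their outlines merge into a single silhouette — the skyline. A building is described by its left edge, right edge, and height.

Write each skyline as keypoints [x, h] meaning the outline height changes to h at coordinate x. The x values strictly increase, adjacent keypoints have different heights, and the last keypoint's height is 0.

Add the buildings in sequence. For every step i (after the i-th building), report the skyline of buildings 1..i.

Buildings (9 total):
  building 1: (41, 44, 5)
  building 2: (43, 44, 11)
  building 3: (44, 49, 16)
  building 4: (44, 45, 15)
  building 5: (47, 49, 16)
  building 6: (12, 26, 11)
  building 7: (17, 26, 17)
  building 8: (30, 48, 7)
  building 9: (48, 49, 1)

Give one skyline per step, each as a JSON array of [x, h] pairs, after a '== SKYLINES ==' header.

== SKYLINES ==
[[41,5],[44,0]]
[[41,5],[43,11],[44,0]]
[[41,5],[43,11],[44,16],[49,0]]
[[41,5],[43,11],[44,16],[49,0]]
[[41,5],[43,11],[44,16],[49,0]]
[[12,11],[26,0],[41,5],[43,11],[44,16],[49,0]]
[[12,11],[17,17],[26,0],[41,5],[43,11],[44,16],[49,0]]
[[12,11],[17,17],[26,0],[30,7],[43,11],[44,16],[49,0]]
[[12,11],[17,17],[26,0],[30,7],[43,11],[44,16],[49,0]]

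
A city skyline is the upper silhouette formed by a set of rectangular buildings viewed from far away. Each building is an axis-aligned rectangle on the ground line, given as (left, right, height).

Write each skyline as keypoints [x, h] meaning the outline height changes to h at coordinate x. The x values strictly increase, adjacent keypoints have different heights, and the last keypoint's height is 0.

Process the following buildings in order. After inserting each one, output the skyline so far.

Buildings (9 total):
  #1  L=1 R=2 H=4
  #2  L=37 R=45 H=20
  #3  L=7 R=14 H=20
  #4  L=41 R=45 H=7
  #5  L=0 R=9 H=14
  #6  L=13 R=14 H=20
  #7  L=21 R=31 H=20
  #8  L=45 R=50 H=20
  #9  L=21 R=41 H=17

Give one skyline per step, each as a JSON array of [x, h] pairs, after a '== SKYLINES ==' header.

== SKYLINES ==
[[1,4],[2,0]]
[[1,4],[2,0],[37,20],[45,0]]
[[1,4],[2,0],[7,20],[14,0],[37,20],[45,0]]
[[1,4],[2,0],[7,20],[14,0],[37,20],[45,0]]
[[0,14],[7,20],[14,0],[37,20],[45,0]]
[[0,14],[7,20],[14,0],[37,20],[45,0]]
[[0,14],[7,20],[14,0],[21,20],[31,0],[37,20],[45,0]]
[[0,14],[7,20],[14,0],[21,20],[31,0],[37,20],[50,0]]
[[0,14],[7,20],[14,0],[21,20],[31,17],[37,20],[50,0]]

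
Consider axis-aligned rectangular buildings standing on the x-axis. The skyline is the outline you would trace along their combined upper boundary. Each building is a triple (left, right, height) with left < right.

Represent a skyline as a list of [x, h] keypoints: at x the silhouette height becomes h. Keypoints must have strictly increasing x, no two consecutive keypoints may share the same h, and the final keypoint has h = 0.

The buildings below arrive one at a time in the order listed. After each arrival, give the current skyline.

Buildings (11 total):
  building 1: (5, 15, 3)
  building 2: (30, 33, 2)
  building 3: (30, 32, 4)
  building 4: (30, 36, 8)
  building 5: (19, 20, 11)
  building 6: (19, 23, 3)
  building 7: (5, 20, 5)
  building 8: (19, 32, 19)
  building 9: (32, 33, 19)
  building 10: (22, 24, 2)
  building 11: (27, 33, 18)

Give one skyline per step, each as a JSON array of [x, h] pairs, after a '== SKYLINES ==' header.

== SKYLINES ==
[[5,3],[15,0]]
[[5,3],[15,0],[30,2],[33,0]]
[[5,3],[15,0],[30,4],[32,2],[33,0]]
[[5,3],[15,0],[30,8],[36,0]]
[[5,3],[15,0],[19,11],[20,0],[30,8],[36,0]]
[[5,3],[15,0],[19,11],[20,3],[23,0],[30,8],[36,0]]
[[5,5],[19,11],[20,3],[23,0],[30,8],[36,0]]
[[5,5],[19,19],[32,8],[36,0]]
[[5,5],[19,19],[33,8],[36,0]]
[[5,5],[19,19],[33,8],[36,0]]
[[5,5],[19,19],[33,8],[36,0]]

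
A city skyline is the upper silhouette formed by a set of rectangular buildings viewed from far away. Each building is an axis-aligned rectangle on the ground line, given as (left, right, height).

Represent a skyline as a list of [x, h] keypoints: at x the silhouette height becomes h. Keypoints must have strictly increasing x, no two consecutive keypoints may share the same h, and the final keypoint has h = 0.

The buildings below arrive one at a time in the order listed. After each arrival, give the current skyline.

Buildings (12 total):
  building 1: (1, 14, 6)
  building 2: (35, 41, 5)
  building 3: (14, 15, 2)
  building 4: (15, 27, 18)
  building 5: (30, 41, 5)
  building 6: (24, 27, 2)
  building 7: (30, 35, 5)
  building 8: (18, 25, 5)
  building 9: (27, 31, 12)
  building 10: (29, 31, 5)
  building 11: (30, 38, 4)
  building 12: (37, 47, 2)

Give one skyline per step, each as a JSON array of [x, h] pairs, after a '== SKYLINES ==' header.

== SKYLINES ==
[[1,6],[14,0]]
[[1,6],[14,0],[35,5],[41,0]]
[[1,6],[14,2],[15,0],[35,5],[41,0]]
[[1,6],[14,2],[15,18],[27,0],[35,5],[41,0]]
[[1,6],[14,2],[15,18],[27,0],[30,5],[41,0]]
[[1,6],[14,2],[15,18],[27,0],[30,5],[41,0]]
[[1,6],[14,2],[15,18],[27,0],[30,5],[41,0]]
[[1,6],[14,2],[15,18],[27,0],[30,5],[41,0]]
[[1,6],[14,2],[15,18],[27,12],[31,5],[41,0]]
[[1,6],[14,2],[15,18],[27,12],[31,5],[41,0]]
[[1,6],[14,2],[15,18],[27,12],[31,5],[41,0]]
[[1,6],[14,2],[15,18],[27,12],[31,5],[41,2],[47,0]]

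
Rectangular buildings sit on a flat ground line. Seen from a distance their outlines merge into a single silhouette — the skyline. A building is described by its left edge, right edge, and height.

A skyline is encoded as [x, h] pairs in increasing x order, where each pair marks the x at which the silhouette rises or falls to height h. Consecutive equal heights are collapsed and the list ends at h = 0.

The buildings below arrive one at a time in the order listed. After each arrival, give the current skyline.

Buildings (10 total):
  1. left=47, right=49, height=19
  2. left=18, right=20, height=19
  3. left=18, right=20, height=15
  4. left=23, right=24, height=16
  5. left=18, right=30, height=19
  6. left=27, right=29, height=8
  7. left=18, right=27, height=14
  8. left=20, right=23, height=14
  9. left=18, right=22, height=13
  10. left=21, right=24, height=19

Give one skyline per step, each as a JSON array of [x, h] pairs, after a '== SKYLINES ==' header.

== SKYLINES ==
[[47,19],[49,0]]
[[18,19],[20,0],[47,19],[49,0]]
[[18,19],[20,0],[47,19],[49,0]]
[[18,19],[20,0],[23,16],[24,0],[47,19],[49,0]]
[[18,19],[30,0],[47,19],[49,0]]
[[18,19],[30,0],[47,19],[49,0]]
[[18,19],[30,0],[47,19],[49,0]]
[[18,19],[30,0],[47,19],[49,0]]
[[18,19],[30,0],[47,19],[49,0]]
[[18,19],[30,0],[47,19],[49,0]]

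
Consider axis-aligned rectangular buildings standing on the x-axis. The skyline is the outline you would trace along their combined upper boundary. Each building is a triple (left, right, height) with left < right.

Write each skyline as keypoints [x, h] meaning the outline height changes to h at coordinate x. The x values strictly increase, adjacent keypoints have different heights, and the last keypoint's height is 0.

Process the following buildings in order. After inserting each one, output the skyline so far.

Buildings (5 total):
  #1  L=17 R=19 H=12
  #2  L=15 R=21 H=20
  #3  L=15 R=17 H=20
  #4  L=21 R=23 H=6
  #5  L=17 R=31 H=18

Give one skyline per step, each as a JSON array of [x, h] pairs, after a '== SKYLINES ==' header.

== SKYLINES ==
[[17,12],[19,0]]
[[15,20],[21,0]]
[[15,20],[21,0]]
[[15,20],[21,6],[23,0]]
[[15,20],[21,18],[31,0]]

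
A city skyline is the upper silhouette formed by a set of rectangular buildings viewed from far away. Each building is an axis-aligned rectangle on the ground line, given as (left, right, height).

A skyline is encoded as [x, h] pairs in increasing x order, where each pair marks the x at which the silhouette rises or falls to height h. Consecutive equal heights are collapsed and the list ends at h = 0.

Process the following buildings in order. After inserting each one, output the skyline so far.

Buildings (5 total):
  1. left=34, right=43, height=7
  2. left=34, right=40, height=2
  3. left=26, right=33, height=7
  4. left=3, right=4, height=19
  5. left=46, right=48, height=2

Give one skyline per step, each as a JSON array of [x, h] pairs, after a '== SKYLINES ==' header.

== SKYLINES ==
[[34,7],[43,0]]
[[34,7],[43,0]]
[[26,7],[33,0],[34,7],[43,0]]
[[3,19],[4,0],[26,7],[33,0],[34,7],[43,0]]
[[3,19],[4,0],[26,7],[33,0],[34,7],[43,0],[46,2],[48,0]]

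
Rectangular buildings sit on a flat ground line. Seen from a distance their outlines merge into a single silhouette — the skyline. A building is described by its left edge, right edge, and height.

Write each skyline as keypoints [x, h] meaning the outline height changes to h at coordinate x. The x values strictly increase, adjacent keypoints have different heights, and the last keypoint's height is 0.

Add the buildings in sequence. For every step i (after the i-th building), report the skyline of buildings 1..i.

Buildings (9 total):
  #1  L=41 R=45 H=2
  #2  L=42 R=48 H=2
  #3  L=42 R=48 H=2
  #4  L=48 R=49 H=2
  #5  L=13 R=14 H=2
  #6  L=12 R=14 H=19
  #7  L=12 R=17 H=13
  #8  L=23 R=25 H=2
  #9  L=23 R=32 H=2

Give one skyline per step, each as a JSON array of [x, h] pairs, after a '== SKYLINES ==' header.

== SKYLINES ==
[[41,2],[45,0]]
[[41,2],[48,0]]
[[41,2],[48,0]]
[[41,2],[49,0]]
[[13,2],[14,0],[41,2],[49,0]]
[[12,19],[14,0],[41,2],[49,0]]
[[12,19],[14,13],[17,0],[41,2],[49,0]]
[[12,19],[14,13],[17,0],[23,2],[25,0],[41,2],[49,0]]
[[12,19],[14,13],[17,0],[23,2],[32,0],[41,2],[49,0]]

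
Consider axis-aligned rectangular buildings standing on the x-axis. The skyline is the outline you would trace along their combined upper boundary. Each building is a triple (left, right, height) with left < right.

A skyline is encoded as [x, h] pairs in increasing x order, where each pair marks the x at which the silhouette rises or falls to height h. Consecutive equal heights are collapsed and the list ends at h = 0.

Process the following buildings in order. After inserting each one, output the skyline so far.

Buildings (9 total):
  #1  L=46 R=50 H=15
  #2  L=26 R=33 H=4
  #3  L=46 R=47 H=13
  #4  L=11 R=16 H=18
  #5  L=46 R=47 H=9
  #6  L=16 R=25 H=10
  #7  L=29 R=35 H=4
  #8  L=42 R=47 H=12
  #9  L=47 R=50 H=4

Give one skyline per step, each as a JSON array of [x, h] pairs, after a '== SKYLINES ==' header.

== SKYLINES ==
[[46,15],[50,0]]
[[26,4],[33,0],[46,15],[50,0]]
[[26,4],[33,0],[46,15],[50,0]]
[[11,18],[16,0],[26,4],[33,0],[46,15],[50,0]]
[[11,18],[16,0],[26,4],[33,0],[46,15],[50,0]]
[[11,18],[16,10],[25,0],[26,4],[33,0],[46,15],[50,0]]
[[11,18],[16,10],[25,0],[26,4],[35,0],[46,15],[50,0]]
[[11,18],[16,10],[25,0],[26,4],[35,0],[42,12],[46,15],[50,0]]
[[11,18],[16,10],[25,0],[26,4],[35,0],[42,12],[46,15],[50,0]]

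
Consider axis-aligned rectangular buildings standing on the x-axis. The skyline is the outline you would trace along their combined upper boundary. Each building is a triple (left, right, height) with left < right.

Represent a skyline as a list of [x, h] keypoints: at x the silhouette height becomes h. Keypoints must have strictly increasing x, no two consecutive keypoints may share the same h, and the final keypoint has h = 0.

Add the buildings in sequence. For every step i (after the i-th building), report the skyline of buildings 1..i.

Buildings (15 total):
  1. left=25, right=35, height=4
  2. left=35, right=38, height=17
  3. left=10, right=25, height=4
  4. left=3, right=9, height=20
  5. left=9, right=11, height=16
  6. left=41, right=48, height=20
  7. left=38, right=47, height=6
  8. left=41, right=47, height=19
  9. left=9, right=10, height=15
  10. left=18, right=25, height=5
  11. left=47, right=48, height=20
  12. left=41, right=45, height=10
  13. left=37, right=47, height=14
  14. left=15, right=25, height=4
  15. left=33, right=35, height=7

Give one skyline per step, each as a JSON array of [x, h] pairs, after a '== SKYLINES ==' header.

== SKYLINES ==
[[25,4],[35,0]]
[[25,4],[35,17],[38,0]]
[[10,4],[35,17],[38,0]]
[[3,20],[9,0],[10,4],[35,17],[38,0]]
[[3,20],[9,16],[11,4],[35,17],[38,0]]
[[3,20],[9,16],[11,4],[35,17],[38,0],[41,20],[48,0]]
[[3,20],[9,16],[11,4],[35,17],[38,6],[41,20],[48,0]]
[[3,20],[9,16],[11,4],[35,17],[38,6],[41,20],[48,0]]
[[3,20],[9,16],[11,4],[35,17],[38,6],[41,20],[48,0]]
[[3,20],[9,16],[11,4],[18,5],[25,4],[35,17],[38,6],[41,20],[48,0]]
[[3,20],[9,16],[11,4],[18,5],[25,4],[35,17],[38,6],[41,20],[48,0]]
[[3,20],[9,16],[11,4],[18,5],[25,4],[35,17],[38,6],[41,20],[48,0]]
[[3,20],[9,16],[11,4],[18,5],[25,4],[35,17],[38,14],[41,20],[48,0]]
[[3,20],[9,16],[11,4],[18,5],[25,4],[35,17],[38,14],[41,20],[48,0]]
[[3,20],[9,16],[11,4],[18,5],[25,4],[33,7],[35,17],[38,14],[41,20],[48,0]]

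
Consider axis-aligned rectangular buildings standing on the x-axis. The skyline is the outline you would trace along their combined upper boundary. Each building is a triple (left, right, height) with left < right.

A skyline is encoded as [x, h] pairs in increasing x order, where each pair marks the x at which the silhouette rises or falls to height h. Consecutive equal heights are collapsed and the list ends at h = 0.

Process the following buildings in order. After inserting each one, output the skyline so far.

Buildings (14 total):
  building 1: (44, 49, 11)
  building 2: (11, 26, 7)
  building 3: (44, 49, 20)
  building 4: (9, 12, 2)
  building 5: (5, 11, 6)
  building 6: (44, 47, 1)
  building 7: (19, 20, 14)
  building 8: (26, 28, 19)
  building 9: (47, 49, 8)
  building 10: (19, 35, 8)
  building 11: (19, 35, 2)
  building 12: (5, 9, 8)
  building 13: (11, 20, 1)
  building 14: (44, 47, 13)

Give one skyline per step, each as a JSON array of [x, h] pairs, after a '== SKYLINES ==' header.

== SKYLINES ==
[[44,11],[49,0]]
[[11,7],[26,0],[44,11],[49,0]]
[[11,7],[26,0],[44,20],[49,0]]
[[9,2],[11,7],[26,0],[44,20],[49,0]]
[[5,6],[11,7],[26,0],[44,20],[49,0]]
[[5,6],[11,7],[26,0],[44,20],[49,0]]
[[5,6],[11,7],[19,14],[20,7],[26,0],[44,20],[49,0]]
[[5,6],[11,7],[19,14],[20,7],[26,19],[28,0],[44,20],[49,0]]
[[5,6],[11,7],[19,14],[20,7],[26,19],[28,0],[44,20],[49,0]]
[[5,6],[11,7],[19,14],[20,8],[26,19],[28,8],[35,0],[44,20],[49,0]]
[[5,6],[11,7],[19,14],[20,8],[26,19],[28,8],[35,0],[44,20],[49,0]]
[[5,8],[9,6],[11,7],[19,14],[20,8],[26,19],[28,8],[35,0],[44,20],[49,0]]
[[5,8],[9,6],[11,7],[19,14],[20,8],[26,19],[28,8],[35,0],[44,20],[49,0]]
[[5,8],[9,6],[11,7],[19,14],[20,8],[26,19],[28,8],[35,0],[44,20],[49,0]]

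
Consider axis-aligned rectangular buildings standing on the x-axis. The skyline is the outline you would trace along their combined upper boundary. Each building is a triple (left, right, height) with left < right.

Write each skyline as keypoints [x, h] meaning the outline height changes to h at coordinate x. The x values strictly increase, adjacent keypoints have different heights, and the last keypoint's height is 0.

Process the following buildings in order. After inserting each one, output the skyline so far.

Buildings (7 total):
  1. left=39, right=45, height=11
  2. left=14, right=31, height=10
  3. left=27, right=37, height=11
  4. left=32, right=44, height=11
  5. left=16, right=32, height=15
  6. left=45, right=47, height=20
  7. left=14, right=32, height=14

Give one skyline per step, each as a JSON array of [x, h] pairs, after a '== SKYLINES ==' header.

== SKYLINES ==
[[39,11],[45,0]]
[[14,10],[31,0],[39,11],[45,0]]
[[14,10],[27,11],[37,0],[39,11],[45,0]]
[[14,10],[27,11],[45,0]]
[[14,10],[16,15],[32,11],[45,0]]
[[14,10],[16,15],[32,11],[45,20],[47,0]]
[[14,14],[16,15],[32,11],[45,20],[47,0]]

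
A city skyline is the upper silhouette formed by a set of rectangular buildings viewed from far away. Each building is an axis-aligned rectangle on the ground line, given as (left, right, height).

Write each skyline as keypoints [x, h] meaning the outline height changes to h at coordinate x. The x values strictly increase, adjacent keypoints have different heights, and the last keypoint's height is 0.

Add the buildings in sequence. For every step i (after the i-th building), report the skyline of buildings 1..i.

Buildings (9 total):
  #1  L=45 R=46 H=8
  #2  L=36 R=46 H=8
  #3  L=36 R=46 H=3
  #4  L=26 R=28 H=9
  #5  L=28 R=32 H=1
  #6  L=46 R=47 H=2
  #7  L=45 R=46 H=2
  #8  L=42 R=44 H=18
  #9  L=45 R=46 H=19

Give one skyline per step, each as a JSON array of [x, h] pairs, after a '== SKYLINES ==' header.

== SKYLINES ==
[[45,8],[46,0]]
[[36,8],[46,0]]
[[36,8],[46,0]]
[[26,9],[28,0],[36,8],[46,0]]
[[26,9],[28,1],[32,0],[36,8],[46,0]]
[[26,9],[28,1],[32,0],[36,8],[46,2],[47,0]]
[[26,9],[28,1],[32,0],[36,8],[46,2],[47,0]]
[[26,9],[28,1],[32,0],[36,8],[42,18],[44,8],[46,2],[47,0]]
[[26,9],[28,1],[32,0],[36,8],[42,18],[44,8],[45,19],[46,2],[47,0]]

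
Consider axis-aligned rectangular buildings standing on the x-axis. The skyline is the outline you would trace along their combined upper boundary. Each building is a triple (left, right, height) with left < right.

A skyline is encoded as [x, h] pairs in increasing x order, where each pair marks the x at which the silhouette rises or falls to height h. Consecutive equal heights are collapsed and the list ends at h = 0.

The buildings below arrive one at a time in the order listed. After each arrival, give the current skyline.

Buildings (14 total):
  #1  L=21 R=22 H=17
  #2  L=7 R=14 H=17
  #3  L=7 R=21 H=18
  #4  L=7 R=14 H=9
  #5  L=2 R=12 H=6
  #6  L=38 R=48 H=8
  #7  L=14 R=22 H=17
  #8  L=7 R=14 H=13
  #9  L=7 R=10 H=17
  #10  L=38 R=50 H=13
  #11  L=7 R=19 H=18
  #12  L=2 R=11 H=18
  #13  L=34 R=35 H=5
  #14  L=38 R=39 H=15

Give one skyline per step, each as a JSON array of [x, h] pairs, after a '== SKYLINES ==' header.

== SKYLINES ==
[[21,17],[22,0]]
[[7,17],[14,0],[21,17],[22,0]]
[[7,18],[21,17],[22,0]]
[[7,18],[21,17],[22,0]]
[[2,6],[7,18],[21,17],[22,0]]
[[2,6],[7,18],[21,17],[22,0],[38,8],[48,0]]
[[2,6],[7,18],[21,17],[22,0],[38,8],[48,0]]
[[2,6],[7,18],[21,17],[22,0],[38,8],[48,0]]
[[2,6],[7,18],[21,17],[22,0],[38,8],[48,0]]
[[2,6],[7,18],[21,17],[22,0],[38,13],[50,0]]
[[2,6],[7,18],[21,17],[22,0],[38,13],[50,0]]
[[2,18],[21,17],[22,0],[38,13],[50,0]]
[[2,18],[21,17],[22,0],[34,5],[35,0],[38,13],[50,0]]
[[2,18],[21,17],[22,0],[34,5],[35,0],[38,15],[39,13],[50,0]]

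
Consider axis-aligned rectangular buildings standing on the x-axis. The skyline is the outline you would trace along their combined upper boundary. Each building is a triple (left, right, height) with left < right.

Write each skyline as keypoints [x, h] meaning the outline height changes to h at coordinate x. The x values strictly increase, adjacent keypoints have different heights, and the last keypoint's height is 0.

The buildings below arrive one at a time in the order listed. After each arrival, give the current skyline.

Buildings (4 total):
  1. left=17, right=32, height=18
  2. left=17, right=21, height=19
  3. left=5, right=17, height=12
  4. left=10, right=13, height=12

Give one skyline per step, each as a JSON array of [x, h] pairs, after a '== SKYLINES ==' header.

== SKYLINES ==
[[17,18],[32,0]]
[[17,19],[21,18],[32,0]]
[[5,12],[17,19],[21,18],[32,0]]
[[5,12],[17,19],[21,18],[32,0]]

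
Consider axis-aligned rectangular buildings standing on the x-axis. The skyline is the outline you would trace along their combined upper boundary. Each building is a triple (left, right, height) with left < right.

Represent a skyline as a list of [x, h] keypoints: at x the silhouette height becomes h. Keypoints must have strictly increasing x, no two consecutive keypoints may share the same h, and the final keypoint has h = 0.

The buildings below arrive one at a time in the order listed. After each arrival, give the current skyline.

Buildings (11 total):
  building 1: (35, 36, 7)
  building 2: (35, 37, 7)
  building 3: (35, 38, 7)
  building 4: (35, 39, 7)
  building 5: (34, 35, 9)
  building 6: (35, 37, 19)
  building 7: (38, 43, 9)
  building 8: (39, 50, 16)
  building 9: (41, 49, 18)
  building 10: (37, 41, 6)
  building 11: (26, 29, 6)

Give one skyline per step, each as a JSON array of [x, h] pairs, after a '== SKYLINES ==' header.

== SKYLINES ==
[[35,7],[36,0]]
[[35,7],[37,0]]
[[35,7],[38,0]]
[[35,7],[39,0]]
[[34,9],[35,7],[39,0]]
[[34,9],[35,19],[37,7],[39,0]]
[[34,9],[35,19],[37,7],[38,9],[43,0]]
[[34,9],[35,19],[37,7],[38,9],[39,16],[50,0]]
[[34,9],[35,19],[37,7],[38,9],[39,16],[41,18],[49,16],[50,0]]
[[34,9],[35,19],[37,7],[38,9],[39,16],[41,18],[49,16],[50,0]]
[[26,6],[29,0],[34,9],[35,19],[37,7],[38,9],[39,16],[41,18],[49,16],[50,0]]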